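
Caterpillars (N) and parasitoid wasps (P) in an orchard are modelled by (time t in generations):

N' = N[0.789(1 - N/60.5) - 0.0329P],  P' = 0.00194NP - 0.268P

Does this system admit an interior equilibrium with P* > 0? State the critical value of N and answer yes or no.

Threshold N = 138; K < 138, so no, the predator goes extinct.

The predator equation gives dP/dt > 0 only when N > 0.268/0.00194 = 138.
Without the predator, N → K = 60.5. Since 60.5 < 138, the predator cannot invade.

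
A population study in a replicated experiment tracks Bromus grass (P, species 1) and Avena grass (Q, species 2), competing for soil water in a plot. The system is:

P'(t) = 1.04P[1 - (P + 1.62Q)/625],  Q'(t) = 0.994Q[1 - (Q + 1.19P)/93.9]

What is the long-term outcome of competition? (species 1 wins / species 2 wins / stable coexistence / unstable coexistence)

species 1 excludes species 2

Compare the nullcline intercepts: K1/α12 = 625/1.62 = 386 > K2 = 93.9; K2/α21 = 93.9/1.19 = 78.9 < K1 = 625.
Since the inequalities point opposite ways, species 1 can invade but species 2 cannot.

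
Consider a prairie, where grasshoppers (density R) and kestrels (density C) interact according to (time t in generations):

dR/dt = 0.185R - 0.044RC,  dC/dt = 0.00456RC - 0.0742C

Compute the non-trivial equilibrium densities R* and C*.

Set dC/dt = 0 with C > 0: 0.00456R - 0.0742 = 0, so R* = 0.0742/0.00456 = 16.3.
Set dR/dt = 0 with R > 0: 0.185 - 0.044C = 0, so C* = 0.185/0.044 = 4.2.

R* ≈ 16.3, C* ≈ 4.2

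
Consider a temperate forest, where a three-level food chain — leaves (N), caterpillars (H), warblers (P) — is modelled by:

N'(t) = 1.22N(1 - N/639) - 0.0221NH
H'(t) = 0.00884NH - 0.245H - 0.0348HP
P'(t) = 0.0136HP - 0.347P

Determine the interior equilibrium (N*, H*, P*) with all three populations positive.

N* ≈ 344, H* ≈ 25.5, P* ≈ 80.3

From dP/dt = 0: 0.0136H* = 0.347, so H* = 25.5.
From dN/dt = 0: 1.22(1 - N*/639) = 0.0221·25.5, giving N* = 639·(1 - 0.462) = 344.
From dH/dt = 0: 0.00884·344 - 0.245 = 0.0348P*, so P* = 2.79/0.0348 = 80.3.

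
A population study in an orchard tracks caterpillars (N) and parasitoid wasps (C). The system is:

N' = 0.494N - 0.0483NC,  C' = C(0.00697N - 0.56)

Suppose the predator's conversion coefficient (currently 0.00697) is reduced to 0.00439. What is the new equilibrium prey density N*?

At the interior fixed point, setting dC/dt = 0 with C > 0 fixes N* = (predator death rate)/(NC coefficient) — independent of the other coefficients.
With the change, N* = 0.56/0.00439 = 128; it rises from 80.3.

N* ≈ 128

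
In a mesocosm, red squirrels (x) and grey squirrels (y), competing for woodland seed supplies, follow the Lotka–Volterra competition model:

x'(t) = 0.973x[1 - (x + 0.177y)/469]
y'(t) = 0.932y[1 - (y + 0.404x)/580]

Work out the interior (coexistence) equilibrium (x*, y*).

Setting both brackets to zero gives the nullclines x + 0.177y = 469 and 0.404x + y = 580.
Substituting y = 580 - 0.404x into the first: x(1 - 0.177·0.404) = 469 - 0.177·580.
So x* = 366/0.928 = 395, and then y* = 580 - 0.404·395 = 421.

x* ≈ 395, y* ≈ 421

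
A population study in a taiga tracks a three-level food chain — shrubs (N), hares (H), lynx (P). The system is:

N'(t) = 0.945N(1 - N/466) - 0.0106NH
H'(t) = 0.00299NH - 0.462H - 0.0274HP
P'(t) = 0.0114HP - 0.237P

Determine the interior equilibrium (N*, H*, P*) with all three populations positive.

N* ≈ 357, H* ≈ 20.8, P* ≈ 22.1

From dP/dt = 0: 0.0114H* = 0.237, so H* = 20.8.
From dN/dt = 0: 0.945(1 - N*/466) = 0.0106·20.8, giving N* = 466·(1 - 0.233) = 357.
From dH/dt = 0: 0.00299·357 - 0.462 = 0.0274P*, so P* = 0.606/0.0274 = 22.1.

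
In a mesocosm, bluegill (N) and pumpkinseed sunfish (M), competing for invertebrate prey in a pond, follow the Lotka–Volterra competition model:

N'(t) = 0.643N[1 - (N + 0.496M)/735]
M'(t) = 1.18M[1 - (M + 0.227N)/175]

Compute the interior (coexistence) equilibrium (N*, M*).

N* ≈ 730, M* ≈ 9.19

Setting both brackets to zero gives the nullclines N + 0.496M = 735 and 0.227N + M = 175.
Substituting M = 175 - 0.227N into the first: N(1 - 0.496·0.227) = 735 - 0.496·175.
So N* = 648/0.887 = 730, and then M* = 175 - 0.227·730 = 9.19.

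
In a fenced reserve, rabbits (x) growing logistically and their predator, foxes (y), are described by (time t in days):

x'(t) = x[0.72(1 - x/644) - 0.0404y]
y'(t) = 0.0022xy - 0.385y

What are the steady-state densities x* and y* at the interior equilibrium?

x* ≈ 175, y* ≈ 13

From dy/dt = 0 with y > 0: 0.0022x* = 0.385, so x* = 175.
Substitute into dx/dt = 0: 0.72(1 - 175/644) = 0.0404y*.
The bracket is 0.728, giving y* = 0.524/0.0404 = 13.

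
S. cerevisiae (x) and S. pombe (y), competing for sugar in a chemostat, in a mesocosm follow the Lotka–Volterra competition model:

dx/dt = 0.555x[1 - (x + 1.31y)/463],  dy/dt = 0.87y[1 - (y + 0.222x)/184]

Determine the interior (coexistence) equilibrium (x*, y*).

Setting both brackets to zero gives the nullclines x + 1.31y = 463 and 0.222x + y = 184.
Substituting y = 184 - 0.222x into the first: x(1 - 1.31·0.222) = 463 - 1.31·184.
So x* = 222/0.709 = 313, and then y* = 184 - 0.222·313 = 115.

x* ≈ 313, y* ≈ 115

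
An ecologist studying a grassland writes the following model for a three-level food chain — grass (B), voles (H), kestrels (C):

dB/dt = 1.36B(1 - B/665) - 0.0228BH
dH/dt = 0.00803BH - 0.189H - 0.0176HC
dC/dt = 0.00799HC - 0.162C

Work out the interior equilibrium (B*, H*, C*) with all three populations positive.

B* ≈ 439, H* ≈ 20.3, C* ≈ 190

From dC/dt = 0: 0.00799H* = 0.162, so H* = 20.3.
From dB/dt = 0: 1.36(1 - B*/665) = 0.0228·20.3, giving B* = 665·(1 - 0.34) = 439.
From dH/dt = 0: 0.00803·439 - 0.189 = 0.0176C*, so C* = 3.34/0.0176 = 190.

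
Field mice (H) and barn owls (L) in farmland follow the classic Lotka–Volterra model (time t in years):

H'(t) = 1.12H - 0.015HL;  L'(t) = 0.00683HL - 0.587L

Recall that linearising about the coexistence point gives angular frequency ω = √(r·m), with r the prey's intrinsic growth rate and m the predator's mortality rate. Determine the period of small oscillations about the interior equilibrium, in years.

T ≈ 7.75 years

Here r = 1.12 and m = 0.587, so r·m = 0.657.
ω = √0.657 = 0.811 per year, hence T = 2π/ω ≈ 7.75 years.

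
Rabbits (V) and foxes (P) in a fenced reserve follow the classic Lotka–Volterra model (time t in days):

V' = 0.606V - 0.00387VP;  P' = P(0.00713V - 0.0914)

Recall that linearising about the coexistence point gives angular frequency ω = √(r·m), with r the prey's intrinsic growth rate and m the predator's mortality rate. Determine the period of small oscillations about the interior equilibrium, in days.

Here r = 0.606 and m = 0.0914, so r·m = 0.0554.
ω = √0.0554 = 0.235 per day, hence T = 2π/ω ≈ 26.7 days.

T ≈ 26.7 days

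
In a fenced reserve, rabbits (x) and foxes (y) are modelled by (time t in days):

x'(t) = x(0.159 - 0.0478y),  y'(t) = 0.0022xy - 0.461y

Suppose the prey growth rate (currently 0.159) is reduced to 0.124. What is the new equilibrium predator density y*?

At the interior fixed point, setting dx/dt = 0 with x > 0 fixes y* = (prey growth rate)/(xy coefficient) — independent of the other coefficients.
With the change, y* = 0.124/0.0478 = 2.59; it falls from 3.33.

y* ≈ 2.59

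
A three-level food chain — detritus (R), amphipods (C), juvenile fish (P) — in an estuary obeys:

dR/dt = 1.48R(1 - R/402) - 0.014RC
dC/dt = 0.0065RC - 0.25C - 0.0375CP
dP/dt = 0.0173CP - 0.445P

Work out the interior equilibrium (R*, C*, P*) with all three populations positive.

From dP/dt = 0: 0.0173C* = 0.445, so C* = 25.7.
From dR/dt = 0: 1.48(1 - R*/402) = 0.014·25.7, giving R* = 402·(1 - 0.243) = 304.
From dC/dt = 0: 0.0065·304 - 0.25 = 0.0375P*, so P* = 1.73/0.0375 = 46.1.

R* ≈ 304, C* ≈ 25.7, P* ≈ 46.1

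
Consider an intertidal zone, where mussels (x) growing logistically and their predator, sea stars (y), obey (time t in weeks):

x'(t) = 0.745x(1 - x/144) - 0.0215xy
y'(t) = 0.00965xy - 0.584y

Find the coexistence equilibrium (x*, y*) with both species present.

x* ≈ 60.5, y* ≈ 20.1

From dy/dt = 0 with y > 0: 0.00965x* = 0.584, so x* = 60.5.
Substitute into dx/dt = 0: 0.745(1 - 60.5/144) = 0.0215y*.
The bracket is 0.58, giving y* = 0.432/0.0215 = 20.1.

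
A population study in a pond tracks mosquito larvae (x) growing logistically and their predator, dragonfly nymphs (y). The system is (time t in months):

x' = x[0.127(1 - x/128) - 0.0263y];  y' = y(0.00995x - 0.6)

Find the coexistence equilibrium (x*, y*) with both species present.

x* ≈ 60.3, y* ≈ 2.55

From dy/dt = 0 with y > 0: 0.00995x* = 0.6, so x* = 60.3.
Substitute into dx/dt = 0: 0.127(1 - 60.3/128) = 0.0263y*.
The bracket is 0.529, giving y* = 0.0672/0.0263 = 2.55.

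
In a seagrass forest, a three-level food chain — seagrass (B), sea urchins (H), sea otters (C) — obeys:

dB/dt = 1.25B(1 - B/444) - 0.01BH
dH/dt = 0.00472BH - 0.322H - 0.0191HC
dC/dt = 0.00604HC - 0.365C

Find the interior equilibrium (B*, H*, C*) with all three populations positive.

B* ≈ 229, H* ≈ 60.4, C* ≈ 39.8

From dC/dt = 0: 0.00604H* = 0.365, so H* = 60.4.
From dB/dt = 0: 1.25(1 - B*/444) = 0.01·60.4, giving B* = 444·(1 - 0.483) = 229.
From dH/dt = 0: 0.00472·229 - 0.322 = 0.0191C*, so C* = 0.761/0.0191 = 39.8.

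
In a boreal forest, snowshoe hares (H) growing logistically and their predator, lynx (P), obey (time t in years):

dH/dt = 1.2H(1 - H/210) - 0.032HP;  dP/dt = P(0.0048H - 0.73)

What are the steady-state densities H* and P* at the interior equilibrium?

From dP/dt = 0 with P > 0: 0.0048H* = 0.73, so H* = 152.
Substitute into dH/dt = 0: 1.2(1 - 152/210) = 0.032P*.
The bracket is 0.276, giving P* = 0.331/0.032 = 10.3.

H* ≈ 152, P* ≈ 10.3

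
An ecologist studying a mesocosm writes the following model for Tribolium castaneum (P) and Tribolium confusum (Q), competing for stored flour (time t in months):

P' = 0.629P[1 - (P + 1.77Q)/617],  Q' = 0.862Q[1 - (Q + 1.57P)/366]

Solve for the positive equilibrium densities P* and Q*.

Setting both brackets to zero gives the nullclines P + 1.77Q = 617 and 1.57P + Q = 366.
Substituting Q = 366 - 1.57P into the first: P(1 - 1.77·1.57) = 617 - 1.77·366.
So P* = -30.8/-1.78 = 17.3, and then Q* = 366 - 1.57·17.3 = 339.

P* ≈ 17.3, Q* ≈ 339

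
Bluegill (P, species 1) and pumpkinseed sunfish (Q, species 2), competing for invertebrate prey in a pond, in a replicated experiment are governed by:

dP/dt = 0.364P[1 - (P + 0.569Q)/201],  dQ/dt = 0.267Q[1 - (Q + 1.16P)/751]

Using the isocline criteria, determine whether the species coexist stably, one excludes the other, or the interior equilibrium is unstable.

Compare the nullcline intercepts: K1/α12 = 201/0.569 = 353 < K2 = 751; K2/α21 = 751/1.16 = 647 > K1 = 201.
Since the inequalities point opposite ways, species 2 can invade but species 1 cannot.

species 2 excludes species 1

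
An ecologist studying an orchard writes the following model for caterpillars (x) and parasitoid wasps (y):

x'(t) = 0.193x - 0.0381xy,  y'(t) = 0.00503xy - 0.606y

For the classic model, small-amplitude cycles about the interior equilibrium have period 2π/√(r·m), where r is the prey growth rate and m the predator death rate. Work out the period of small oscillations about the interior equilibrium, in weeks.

Here r = 0.193 and m = 0.606, so r·m = 0.117.
ω = √0.117 = 0.342 per week, hence T = 2π/ω ≈ 18.4 weeks.

T ≈ 18.4 weeks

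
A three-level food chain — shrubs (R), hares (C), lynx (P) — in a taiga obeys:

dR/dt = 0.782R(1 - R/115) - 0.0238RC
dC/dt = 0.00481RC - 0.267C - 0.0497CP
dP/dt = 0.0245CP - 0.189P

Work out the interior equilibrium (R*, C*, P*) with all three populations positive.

From dP/dt = 0: 0.0245C* = 0.189, so C* = 7.71.
From dR/dt = 0: 0.782(1 - R*/115) = 0.0238·7.71, giving R* = 115·(1 - 0.235) = 88.
From dC/dt = 0: 0.00481·88 - 0.267 = 0.0497P*, so P* = 0.156/0.0497 = 3.14.

R* ≈ 88, C* ≈ 7.71, P* ≈ 3.14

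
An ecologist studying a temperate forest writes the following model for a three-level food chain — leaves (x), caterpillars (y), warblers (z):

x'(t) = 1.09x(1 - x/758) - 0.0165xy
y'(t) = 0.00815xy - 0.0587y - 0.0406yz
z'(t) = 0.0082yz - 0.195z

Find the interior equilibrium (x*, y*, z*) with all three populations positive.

From dz/dt = 0: 0.0082y* = 0.195, so y* = 23.8.
From dx/dt = 0: 1.09(1 - x*/758) = 0.0165·23.8, giving x* = 758·(1 - 0.36) = 485.
From dy/dt = 0: 0.00815·485 - 0.0587 = 0.0406z*, so z* = 3.9/0.0406 = 95.9.

x* ≈ 485, y* ≈ 23.8, z* ≈ 95.9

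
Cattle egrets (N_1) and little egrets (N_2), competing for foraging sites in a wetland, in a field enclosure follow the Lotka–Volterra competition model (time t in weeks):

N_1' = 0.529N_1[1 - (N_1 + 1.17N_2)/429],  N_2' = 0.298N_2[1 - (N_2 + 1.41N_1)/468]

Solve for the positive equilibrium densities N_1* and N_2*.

Setting both brackets to zero gives the nullclines N_1 + 1.17N_2 = 429 and 1.41N_1 + N_2 = 468.
Substituting N_2 = 468 - 1.41N_1 into the first: N_1(1 - 1.17·1.41) = 429 - 1.17·468.
So N_1* = -119/-0.65 = 182, and then N_2* = 468 - 1.41·182 = 211.

N_1* ≈ 182, N_2* ≈ 211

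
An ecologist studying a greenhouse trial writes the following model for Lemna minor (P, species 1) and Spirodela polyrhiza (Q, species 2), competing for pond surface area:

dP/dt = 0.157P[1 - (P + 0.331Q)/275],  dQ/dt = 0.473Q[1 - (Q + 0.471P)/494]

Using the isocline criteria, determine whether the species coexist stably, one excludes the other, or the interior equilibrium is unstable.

Compare the nullcline intercepts: K1/α12 = 275/0.331 = 831 > K2 = 494; K2/α21 = 494/0.471 = 1050 > K1 = 275.
Since both inequalities hold, each species can invade when rare, so the interior equilibrium is stable.

stable coexistence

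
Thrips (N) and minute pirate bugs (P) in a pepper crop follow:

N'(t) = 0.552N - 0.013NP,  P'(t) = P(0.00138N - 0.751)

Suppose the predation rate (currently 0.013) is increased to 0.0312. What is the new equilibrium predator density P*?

At the interior fixed point, setting dN/dt = 0 with N > 0 fixes P* = (prey growth rate)/(NP coefficient) — independent of the other coefficients.
With the change, P* = 0.552/0.0312 = 17.7; it falls from 42.5.

P* ≈ 17.7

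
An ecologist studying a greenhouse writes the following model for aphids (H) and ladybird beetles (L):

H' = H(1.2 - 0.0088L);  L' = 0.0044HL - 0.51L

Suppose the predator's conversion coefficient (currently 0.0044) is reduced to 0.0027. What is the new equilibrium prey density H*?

At the interior fixed point, setting dL/dt = 0 with L > 0 fixes H* = (predator death rate)/(HL coefficient) — independent of the other coefficients.
With the change, H* = 0.51/0.0027 = 189; it rises from 116.

H* ≈ 189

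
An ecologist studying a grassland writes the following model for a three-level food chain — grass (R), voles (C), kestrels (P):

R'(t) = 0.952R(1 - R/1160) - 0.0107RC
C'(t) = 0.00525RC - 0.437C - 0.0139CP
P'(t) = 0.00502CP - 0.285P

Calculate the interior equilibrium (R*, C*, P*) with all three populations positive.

From dP/dt = 0: 0.00502C* = 0.285, so C* = 56.8.
From dR/dt = 0: 0.952(1 - R*/1160) = 0.0107·56.8, giving R* = 1160·(1 - 0.638) = 420.
From dC/dt = 0: 0.00525·420 - 0.437 = 0.0139P*, so P* = 1.77/0.0139 = 127.

R* ≈ 420, C* ≈ 56.8, P* ≈ 127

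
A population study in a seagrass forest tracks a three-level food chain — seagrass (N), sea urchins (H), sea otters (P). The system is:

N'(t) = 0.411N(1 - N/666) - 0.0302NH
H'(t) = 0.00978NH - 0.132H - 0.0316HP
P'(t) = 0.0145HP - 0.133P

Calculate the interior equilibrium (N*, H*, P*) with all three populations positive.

From dP/dt = 0: 0.0145H* = 0.133, so H* = 9.17.
From dN/dt = 0: 0.411(1 - N*/666) = 0.0302·9.17, giving N* = 666·(1 - 0.674) = 217.
From dH/dt = 0: 0.00978·217 - 0.132 = 0.0316P*, so P* = 1.99/0.0316 = 63.

N* ≈ 217, H* ≈ 9.17, P* ≈ 63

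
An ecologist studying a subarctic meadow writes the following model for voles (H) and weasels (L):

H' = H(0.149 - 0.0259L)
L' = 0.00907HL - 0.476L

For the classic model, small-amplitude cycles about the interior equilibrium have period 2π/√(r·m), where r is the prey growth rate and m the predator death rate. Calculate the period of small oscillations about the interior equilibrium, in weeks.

Here r = 0.149 and m = 0.476, so r·m = 0.0709.
ω = √0.0709 = 0.266 per week, hence T = 2π/ω ≈ 23.6 weeks.

T ≈ 23.6 weeks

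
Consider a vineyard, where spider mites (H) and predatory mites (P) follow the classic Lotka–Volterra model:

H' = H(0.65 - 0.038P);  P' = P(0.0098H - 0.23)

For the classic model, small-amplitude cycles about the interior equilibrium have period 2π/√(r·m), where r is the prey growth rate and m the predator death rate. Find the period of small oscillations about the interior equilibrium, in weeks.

T ≈ 16.3 weeks

Here r = 0.65 and m = 0.23, so r·m = 0.15.
ω = √0.15 = 0.387 per week, hence T = 2π/ω ≈ 16.3 weeks.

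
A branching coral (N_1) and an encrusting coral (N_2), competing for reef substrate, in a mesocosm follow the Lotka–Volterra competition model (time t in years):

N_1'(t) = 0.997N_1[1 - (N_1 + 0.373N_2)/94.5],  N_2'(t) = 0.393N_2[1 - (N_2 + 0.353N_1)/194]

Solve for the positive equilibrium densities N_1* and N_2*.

N_1* ≈ 25.5, N_2* ≈ 185

Setting both brackets to zero gives the nullclines N_1 + 0.373N_2 = 94.5 and 0.353N_1 + N_2 = 194.
Substituting N_2 = 194 - 0.353N_1 into the first: N_1(1 - 0.373·0.353) = 94.5 - 0.373·194.
So N_1* = 22.1/0.868 = 25.5, and then N_2* = 194 - 0.353·25.5 = 185.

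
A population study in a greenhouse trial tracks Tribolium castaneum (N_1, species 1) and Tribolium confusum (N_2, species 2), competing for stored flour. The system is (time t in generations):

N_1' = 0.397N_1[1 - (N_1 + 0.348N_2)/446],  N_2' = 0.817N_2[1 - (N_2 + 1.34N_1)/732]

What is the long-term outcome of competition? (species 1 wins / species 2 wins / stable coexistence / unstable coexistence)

Compare the nullcline intercepts: K1/α12 = 446/0.348 = 1280 > K2 = 732; K2/α21 = 732/1.34 = 546 > K1 = 446.
Since both inequalities hold, each species can invade when rare, so the interior equilibrium is stable.

stable coexistence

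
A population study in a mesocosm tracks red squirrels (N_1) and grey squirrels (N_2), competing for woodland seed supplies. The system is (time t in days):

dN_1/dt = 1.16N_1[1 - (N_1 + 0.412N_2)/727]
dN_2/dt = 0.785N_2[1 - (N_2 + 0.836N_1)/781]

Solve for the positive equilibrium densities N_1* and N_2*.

N_1* ≈ 618, N_2* ≈ 264

Setting both brackets to zero gives the nullclines N_1 + 0.412N_2 = 727 and 0.836N_1 + N_2 = 781.
Substituting N_2 = 781 - 0.836N_1 into the first: N_1(1 - 0.412·0.836) = 727 - 0.412·781.
So N_1* = 405/0.656 = 618, and then N_2* = 781 - 0.836·618 = 264.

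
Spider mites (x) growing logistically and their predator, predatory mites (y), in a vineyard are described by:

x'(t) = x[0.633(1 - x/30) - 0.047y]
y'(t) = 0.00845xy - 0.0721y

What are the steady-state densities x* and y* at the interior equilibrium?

x* ≈ 8.53, y* ≈ 9.64

From dy/dt = 0 with y > 0: 0.00845x* = 0.0721, so x* = 8.53.
Substitute into dx/dt = 0: 0.633(1 - 8.53/30) = 0.047y*.
The bracket is 0.716, giving y* = 0.453/0.047 = 9.64.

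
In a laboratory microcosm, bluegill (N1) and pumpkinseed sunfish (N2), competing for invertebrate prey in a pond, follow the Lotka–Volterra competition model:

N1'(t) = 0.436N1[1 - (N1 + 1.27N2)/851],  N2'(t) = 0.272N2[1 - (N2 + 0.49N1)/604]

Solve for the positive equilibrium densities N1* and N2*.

Setting both brackets to zero gives the nullclines N1 + 1.27N2 = 851 and 0.49N1 + N2 = 604.
Substituting N2 = 604 - 0.49N1 into the first: N1(1 - 1.27·0.49) = 851 - 1.27·604.
So N1* = 83.9/0.378 = 222, and then N2* = 604 - 0.49·222 = 495.

N1* ≈ 222, N2* ≈ 495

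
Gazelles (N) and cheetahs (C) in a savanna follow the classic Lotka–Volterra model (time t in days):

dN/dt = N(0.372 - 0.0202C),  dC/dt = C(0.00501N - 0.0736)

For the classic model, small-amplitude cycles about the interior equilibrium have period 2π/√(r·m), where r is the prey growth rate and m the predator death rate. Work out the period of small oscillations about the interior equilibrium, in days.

Here r = 0.372 and m = 0.0736, so r·m = 0.0274.
ω = √0.0274 = 0.165 per day, hence T = 2π/ω ≈ 38 days.

T ≈ 38 days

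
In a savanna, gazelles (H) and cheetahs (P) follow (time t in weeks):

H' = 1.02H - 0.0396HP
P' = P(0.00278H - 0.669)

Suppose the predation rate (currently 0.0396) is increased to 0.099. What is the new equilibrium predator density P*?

At the interior fixed point, setting dH/dt = 0 with H > 0 fixes P* = (prey growth rate)/(HP coefficient) — independent of the other coefficients.
With the change, P* = 1.02/0.099 = 10.3; it falls from 25.8.

P* ≈ 10.3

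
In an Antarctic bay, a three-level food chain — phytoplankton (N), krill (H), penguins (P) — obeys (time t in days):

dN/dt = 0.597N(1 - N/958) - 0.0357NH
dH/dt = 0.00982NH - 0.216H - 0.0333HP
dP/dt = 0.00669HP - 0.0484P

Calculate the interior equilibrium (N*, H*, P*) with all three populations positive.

From dP/dt = 0: 0.00669H* = 0.0484, so H* = 7.23.
From dN/dt = 0: 0.597(1 - N*/958) = 0.0357·7.23, giving N* = 958·(1 - 0.433) = 544.
From dH/dt = 0: 0.00982·544 - 0.216 = 0.0333P*, so P* = 5.12/0.0333 = 154.

N* ≈ 544, H* ≈ 7.23, P* ≈ 154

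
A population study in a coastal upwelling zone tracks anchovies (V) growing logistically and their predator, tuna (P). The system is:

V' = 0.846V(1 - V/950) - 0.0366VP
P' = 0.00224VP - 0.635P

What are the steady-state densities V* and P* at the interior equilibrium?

V* ≈ 283, P* ≈ 16.2

From dP/dt = 0 with P > 0: 0.00224V* = 0.635, so V* = 283.
Substitute into dV/dt = 0: 0.846(1 - 283/950) = 0.0366P*.
The bracket is 0.702, giving P* = 0.594/0.0366 = 16.2.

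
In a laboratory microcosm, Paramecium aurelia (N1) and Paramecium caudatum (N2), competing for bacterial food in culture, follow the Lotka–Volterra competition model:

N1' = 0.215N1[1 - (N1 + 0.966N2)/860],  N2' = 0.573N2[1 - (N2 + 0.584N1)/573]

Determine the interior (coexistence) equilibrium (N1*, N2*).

N1* ≈ 703, N2* ≈ 162

Setting both brackets to zero gives the nullclines N1 + 0.966N2 = 860 and 0.584N1 + N2 = 573.
Substituting N2 = 573 - 0.584N1 into the first: N1(1 - 0.966·0.584) = 860 - 0.966·573.
So N1* = 306/0.436 = 703, and then N2* = 573 - 0.584·703 = 162.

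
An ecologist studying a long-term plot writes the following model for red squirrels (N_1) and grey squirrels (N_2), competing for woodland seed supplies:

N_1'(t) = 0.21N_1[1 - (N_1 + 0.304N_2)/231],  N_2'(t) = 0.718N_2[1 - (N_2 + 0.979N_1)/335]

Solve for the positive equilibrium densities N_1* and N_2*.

N_1* ≈ 184, N_2* ≈ 155

Setting both brackets to zero gives the nullclines N_1 + 0.304N_2 = 231 and 0.979N_1 + N_2 = 335.
Substituting N_2 = 335 - 0.979N_1 into the first: N_1(1 - 0.304·0.979) = 231 - 0.304·335.
So N_1* = 129/0.702 = 184, and then N_2* = 335 - 0.979·184 = 155.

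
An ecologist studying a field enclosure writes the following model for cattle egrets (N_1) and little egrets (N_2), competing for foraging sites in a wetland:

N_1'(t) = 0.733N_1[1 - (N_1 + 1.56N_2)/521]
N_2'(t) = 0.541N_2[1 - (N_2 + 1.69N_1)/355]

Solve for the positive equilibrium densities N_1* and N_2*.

Setting both brackets to zero gives the nullclines N_1 + 1.56N_2 = 521 and 1.69N_1 + N_2 = 355.
Substituting N_2 = 355 - 1.69N_1 into the first: N_1(1 - 1.56·1.69) = 521 - 1.56·355.
So N_1* = -32.8/-1.64 = 20, and then N_2* = 355 - 1.69·20 = 321.

N_1* ≈ 20, N_2* ≈ 321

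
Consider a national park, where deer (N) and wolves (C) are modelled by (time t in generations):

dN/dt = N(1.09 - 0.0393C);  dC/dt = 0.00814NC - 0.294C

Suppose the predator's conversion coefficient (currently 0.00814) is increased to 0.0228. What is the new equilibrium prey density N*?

N* ≈ 12.9

At the interior fixed point, setting dC/dt = 0 with C > 0 fixes N* = (predator death rate)/(NC coefficient) — independent of the other coefficients.
With the change, N* = 0.294/0.0228 = 12.9; it falls from 36.1.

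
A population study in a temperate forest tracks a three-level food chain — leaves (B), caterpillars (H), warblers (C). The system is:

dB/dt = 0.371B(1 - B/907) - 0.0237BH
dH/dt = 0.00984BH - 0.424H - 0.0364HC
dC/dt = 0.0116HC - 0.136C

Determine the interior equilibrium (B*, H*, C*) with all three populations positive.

B* ≈ 228, H* ≈ 11.7, C* ≈ 49.9

From dC/dt = 0: 0.0116H* = 0.136, so H* = 11.7.
From dB/dt = 0: 0.371(1 - B*/907) = 0.0237·11.7, giving B* = 907·(1 - 0.749) = 228.
From dH/dt = 0: 0.00984·228 - 0.424 = 0.0364C*, so C* = 1.82/0.0364 = 49.9.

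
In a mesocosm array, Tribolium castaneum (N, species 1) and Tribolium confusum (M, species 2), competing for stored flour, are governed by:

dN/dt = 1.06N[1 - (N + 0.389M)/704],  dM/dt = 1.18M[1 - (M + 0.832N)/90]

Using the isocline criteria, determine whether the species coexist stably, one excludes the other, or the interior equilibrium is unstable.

Compare the nullcline intercepts: K1/α12 = 704/0.389 = 1810 > K2 = 90; K2/α21 = 90/0.832 = 108 < K1 = 704.
Since the inequalities point opposite ways, species 1 can invade but species 2 cannot.

species 1 excludes species 2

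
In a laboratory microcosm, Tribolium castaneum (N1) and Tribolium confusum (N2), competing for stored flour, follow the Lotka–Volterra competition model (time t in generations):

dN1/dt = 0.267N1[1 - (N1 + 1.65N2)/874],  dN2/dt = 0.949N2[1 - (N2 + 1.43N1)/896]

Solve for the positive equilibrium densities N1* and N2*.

Setting both brackets to zero gives the nullclines N1 + 1.65N2 = 874 and 1.43N1 + N2 = 896.
Substituting N2 = 896 - 1.43N1 into the first: N1(1 - 1.65·1.43) = 874 - 1.65·896.
So N1* = -604/-1.36 = 445, and then N2* = 896 - 1.43·445 = 260.

N1* ≈ 445, N2* ≈ 260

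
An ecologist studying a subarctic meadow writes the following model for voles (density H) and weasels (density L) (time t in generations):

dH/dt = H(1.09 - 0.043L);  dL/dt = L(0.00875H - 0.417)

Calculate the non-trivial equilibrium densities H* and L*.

Set dL/dt = 0 with L > 0: 0.00875H - 0.417 = 0, so H* = 0.417/0.00875 = 47.7.
Set dH/dt = 0 with H > 0: 1.09 - 0.043L = 0, so L* = 1.09/0.043 = 25.3.

H* ≈ 47.7, L* ≈ 25.3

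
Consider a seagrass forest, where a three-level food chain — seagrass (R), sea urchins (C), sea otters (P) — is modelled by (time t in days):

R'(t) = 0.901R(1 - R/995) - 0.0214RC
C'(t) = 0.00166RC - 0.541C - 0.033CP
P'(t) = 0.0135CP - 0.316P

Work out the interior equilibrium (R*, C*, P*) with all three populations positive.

R* ≈ 442, C* ≈ 23.4, P* ≈ 5.83

From dP/dt = 0: 0.0135C* = 0.316, so C* = 23.4.
From dR/dt = 0: 0.901(1 - R*/995) = 0.0214·23.4, giving R* = 995·(1 - 0.556) = 442.
From dC/dt = 0: 0.00166·442 - 0.541 = 0.033P*, so P* = 0.192/0.033 = 5.83.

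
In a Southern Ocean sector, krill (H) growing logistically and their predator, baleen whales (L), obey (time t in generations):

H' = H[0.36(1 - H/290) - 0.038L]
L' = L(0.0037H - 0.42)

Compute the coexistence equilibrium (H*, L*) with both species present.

From dL/dt = 0 with L > 0: 0.0037H* = 0.42, so H* = 114.
Substitute into dH/dt = 0: 0.36(1 - 114/290) = 0.038L*.
The bracket is 0.609, giving L* = 0.219/0.038 = 5.77.

H* ≈ 114, L* ≈ 5.77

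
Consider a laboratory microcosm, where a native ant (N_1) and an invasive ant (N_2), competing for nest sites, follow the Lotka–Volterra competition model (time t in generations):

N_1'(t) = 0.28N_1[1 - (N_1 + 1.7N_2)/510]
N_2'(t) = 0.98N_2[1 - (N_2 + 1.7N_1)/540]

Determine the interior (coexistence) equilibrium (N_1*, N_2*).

N_1* ≈ 216, N_2* ≈ 173

Setting both brackets to zero gives the nullclines N_1 + 1.7N_2 = 510 and 1.7N_1 + N_2 = 540.
Substituting N_2 = 540 - 1.7N_1 into the first: N_1(1 - 1.7·1.7) = 510 - 1.7·540.
So N_1* = -408/-1.89 = 216, and then N_2* = 540 - 1.7·216 = 173.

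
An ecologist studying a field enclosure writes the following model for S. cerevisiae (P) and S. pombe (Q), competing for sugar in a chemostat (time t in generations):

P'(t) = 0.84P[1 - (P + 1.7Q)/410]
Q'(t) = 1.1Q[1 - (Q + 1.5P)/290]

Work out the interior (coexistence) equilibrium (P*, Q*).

P* ≈ 53.5, Q* ≈ 210

Setting both brackets to zero gives the nullclines P + 1.7Q = 410 and 1.5P + Q = 290.
Substituting Q = 290 - 1.5P into the first: P(1 - 1.7·1.5) = 410 - 1.7·290.
So P* = -83/-1.55 = 53.5, and then Q* = 290 - 1.5·53.5 = 210.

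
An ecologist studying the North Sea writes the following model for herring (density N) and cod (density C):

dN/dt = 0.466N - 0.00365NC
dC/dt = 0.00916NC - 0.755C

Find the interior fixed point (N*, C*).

Set dC/dt = 0 with C > 0: 0.00916N - 0.755 = 0, so N* = 0.755/0.00916 = 82.4.
Set dN/dt = 0 with N > 0: 0.466 - 0.00365C = 0, so C* = 0.466/0.00365 = 128.

N* ≈ 82.4, C* ≈ 128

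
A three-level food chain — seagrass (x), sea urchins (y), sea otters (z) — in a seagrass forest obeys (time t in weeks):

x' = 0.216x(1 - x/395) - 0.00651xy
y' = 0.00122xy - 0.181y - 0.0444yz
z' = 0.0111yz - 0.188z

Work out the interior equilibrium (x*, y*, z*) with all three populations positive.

From dz/dt = 0: 0.0111y* = 0.188, so y* = 16.9.
From dx/dt = 0: 0.216(1 - x*/395) = 0.00651·16.9, giving x* = 395·(1 - 0.51) = 193.
From dy/dt = 0: 0.00122·193 - 0.181 = 0.0444z*, so z* = 0.0549/0.0444 = 1.24.

x* ≈ 193, y* ≈ 16.9, z* ≈ 1.24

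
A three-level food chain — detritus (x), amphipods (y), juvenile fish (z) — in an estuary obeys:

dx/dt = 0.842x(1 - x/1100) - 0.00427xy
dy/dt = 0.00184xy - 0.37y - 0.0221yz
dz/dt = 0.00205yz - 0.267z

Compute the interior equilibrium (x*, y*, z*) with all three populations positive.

From dz/dt = 0: 0.00205y* = 0.267, so y* = 130.
From dx/dt = 0: 0.842(1 - x*/1100) = 0.00427·130, giving x* = 1100·(1 - 0.661) = 373.
From dy/dt = 0: 0.00184·373 - 0.37 = 0.0221z*, so z* = 0.317/0.0221 = 14.4.

x* ≈ 373, y* ≈ 130, z* ≈ 14.4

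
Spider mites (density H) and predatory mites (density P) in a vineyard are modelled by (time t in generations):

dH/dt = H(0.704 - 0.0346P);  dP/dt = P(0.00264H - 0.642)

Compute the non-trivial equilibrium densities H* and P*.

H* ≈ 243, P* ≈ 20.3

Set dP/dt = 0 with P > 0: 0.00264H - 0.642 = 0, so H* = 0.642/0.00264 = 243.
Set dH/dt = 0 with H > 0: 0.704 - 0.0346P = 0, so P* = 0.704/0.0346 = 20.3.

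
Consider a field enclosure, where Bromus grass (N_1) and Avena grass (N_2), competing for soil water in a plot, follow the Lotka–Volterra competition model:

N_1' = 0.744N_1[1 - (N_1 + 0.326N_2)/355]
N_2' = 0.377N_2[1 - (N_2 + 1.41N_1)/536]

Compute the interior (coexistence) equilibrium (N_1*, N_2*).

Setting both brackets to zero gives the nullclines N_1 + 0.326N_2 = 355 and 1.41N_1 + N_2 = 536.
Substituting N_2 = 536 - 1.41N_1 into the first: N_1(1 - 0.326·1.41) = 355 - 0.326·536.
So N_1* = 180/0.54 = 334, and then N_2* = 536 - 1.41·334 = 65.6.

N_1* ≈ 334, N_2* ≈ 65.6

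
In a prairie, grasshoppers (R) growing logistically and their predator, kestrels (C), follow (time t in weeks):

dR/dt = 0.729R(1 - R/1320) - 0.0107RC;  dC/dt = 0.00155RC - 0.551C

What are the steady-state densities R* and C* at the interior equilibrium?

From dC/dt = 0 with C > 0: 0.00155R* = 0.551, so R* = 355.
Substitute into dR/dt = 0: 0.729(1 - 355/1320) = 0.0107C*.
The bracket is 0.731, giving C* = 0.533/0.0107 = 49.8.

R* ≈ 355, C* ≈ 49.8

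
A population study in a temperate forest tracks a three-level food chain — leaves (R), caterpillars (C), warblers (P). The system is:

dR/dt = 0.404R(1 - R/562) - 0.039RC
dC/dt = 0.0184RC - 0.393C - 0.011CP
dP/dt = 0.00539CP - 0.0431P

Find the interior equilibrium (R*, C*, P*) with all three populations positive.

R* ≈ 128, C* ≈ 8, P* ≈ 179

From dP/dt = 0: 0.00539C* = 0.0431, so C* = 8.
From dR/dt = 0: 0.404(1 - R*/562) = 0.039·8, giving R* = 562·(1 - 0.772) = 128.
From dC/dt = 0: 0.0184·128 - 0.393 = 0.011P*, so P* = 1.97/0.011 = 179.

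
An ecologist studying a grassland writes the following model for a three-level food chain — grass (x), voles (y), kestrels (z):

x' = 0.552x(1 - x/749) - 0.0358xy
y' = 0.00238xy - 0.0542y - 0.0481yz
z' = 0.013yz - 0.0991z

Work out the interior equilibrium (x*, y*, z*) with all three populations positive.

x* ≈ 379, y* ≈ 7.62, z* ≈ 17.6

From dz/dt = 0: 0.013y* = 0.0991, so y* = 7.62.
From dx/dt = 0: 0.552(1 - x*/749) = 0.0358·7.62, giving x* = 749·(1 - 0.494) = 379.
From dy/dt = 0: 0.00238·379 - 0.0542 = 0.0481z*, so z* = 0.847/0.0481 = 17.6.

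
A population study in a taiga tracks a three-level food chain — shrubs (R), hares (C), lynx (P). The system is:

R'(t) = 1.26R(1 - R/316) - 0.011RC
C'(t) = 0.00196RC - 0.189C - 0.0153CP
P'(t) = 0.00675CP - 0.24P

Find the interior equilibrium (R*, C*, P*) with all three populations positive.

R* ≈ 218, C* ≈ 35.6, P* ≈ 15.6

From dP/dt = 0: 0.00675C* = 0.24, so C* = 35.6.
From dR/dt = 0: 1.26(1 - R*/316) = 0.011·35.6, giving R* = 316·(1 - 0.31) = 218.
From dC/dt = 0: 0.00196·218 - 0.189 = 0.0153P*, so P* = 0.238/0.0153 = 15.6.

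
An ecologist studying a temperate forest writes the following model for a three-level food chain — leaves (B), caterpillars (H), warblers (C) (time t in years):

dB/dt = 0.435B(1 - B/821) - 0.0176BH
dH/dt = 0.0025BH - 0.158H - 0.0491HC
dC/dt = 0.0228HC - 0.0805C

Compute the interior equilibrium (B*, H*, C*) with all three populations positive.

B* ≈ 704, H* ≈ 3.53, C* ≈ 32.6

From dC/dt = 0: 0.0228H* = 0.0805, so H* = 3.53.
From dB/dt = 0: 0.435(1 - B*/821) = 0.0176·3.53, giving B* = 821·(1 - 0.143) = 704.
From dH/dt = 0: 0.0025·704 - 0.158 = 0.0491C*, so C* = 1.6/0.0491 = 32.6.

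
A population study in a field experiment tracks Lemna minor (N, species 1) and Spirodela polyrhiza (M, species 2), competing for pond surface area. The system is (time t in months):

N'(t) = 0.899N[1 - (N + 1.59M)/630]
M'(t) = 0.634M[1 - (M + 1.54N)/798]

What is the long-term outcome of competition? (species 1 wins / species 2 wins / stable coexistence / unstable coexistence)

unstable coexistence (outcome depends on initial conditions)

Compare the nullcline intercepts: K1/α12 = 630/1.59 = 396 < K2 = 798; K2/α21 = 798/1.54 = 518 < K1 = 630.
Since both are reversed, neither can invade when rare; the interior point is a saddle.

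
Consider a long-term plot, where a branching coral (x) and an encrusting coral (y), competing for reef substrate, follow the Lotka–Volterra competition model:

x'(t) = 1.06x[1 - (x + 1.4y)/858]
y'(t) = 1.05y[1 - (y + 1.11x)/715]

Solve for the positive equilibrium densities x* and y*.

Setting both brackets to zero gives the nullclines x + 1.4y = 858 and 1.11x + y = 715.
Substituting y = 715 - 1.11x into the first: x(1 - 1.4·1.11) = 858 - 1.4·715.
So x* = -143/-0.554 = 258, and then y* = 715 - 1.11·258 = 428.

x* ≈ 258, y* ≈ 428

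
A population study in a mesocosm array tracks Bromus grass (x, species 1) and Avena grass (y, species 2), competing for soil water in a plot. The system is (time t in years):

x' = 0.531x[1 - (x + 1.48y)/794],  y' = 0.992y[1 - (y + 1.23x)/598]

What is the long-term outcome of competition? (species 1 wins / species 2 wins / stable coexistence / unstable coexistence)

unstable coexistence (outcome depends on initial conditions)

Compare the nullcline intercepts: K1/α12 = 794/1.48 = 536 < K2 = 598; K2/α21 = 598/1.23 = 486 < K1 = 794.
Since both are reversed, neither can invade when rare; the interior point is a saddle.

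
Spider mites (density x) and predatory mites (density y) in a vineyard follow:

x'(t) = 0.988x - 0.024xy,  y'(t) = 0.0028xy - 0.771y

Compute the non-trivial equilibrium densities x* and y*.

Set dy/dt = 0 with y > 0: 0.0028x - 0.771 = 0, so x* = 0.771/0.0028 = 275.
Set dx/dt = 0 with x > 0: 0.988 - 0.024y = 0, so y* = 0.988/0.024 = 41.2.

x* ≈ 275, y* ≈ 41.2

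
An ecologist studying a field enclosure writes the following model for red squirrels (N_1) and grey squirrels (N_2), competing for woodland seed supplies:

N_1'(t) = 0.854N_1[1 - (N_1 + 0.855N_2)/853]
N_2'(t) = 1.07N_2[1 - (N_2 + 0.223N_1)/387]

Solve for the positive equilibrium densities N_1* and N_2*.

N_1* ≈ 645, N_2* ≈ 243

Setting both brackets to zero gives the nullclines N_1 + 0.855N_2 = 853 and 0.223N_1 + N_2 = 387.
Substituting N_2 = 387 - 0.223N_1 into the first: N_1(1 - 0.855·0.223) = 853 - 0.855·387.
So N_1* = 522/0.809 = 645, and then N_2* = 387 - 0.223·645 = 243.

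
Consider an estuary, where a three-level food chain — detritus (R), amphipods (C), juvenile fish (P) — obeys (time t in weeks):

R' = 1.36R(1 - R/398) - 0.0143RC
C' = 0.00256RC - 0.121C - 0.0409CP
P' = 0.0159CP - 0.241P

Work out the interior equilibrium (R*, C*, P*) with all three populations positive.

From dP/dt = 0: 0.0159C* = 0.241, so C* = 15.2.
From dR/dt = 0: 1.36(1 - R*/398) = 0.0143·15.2, giving R* = 398·(1 - 0.159) = 335.
From dC/dt = 0: 0.00256·335 - 0.121 = 0.0409P*, so P* = 0.735/0.0409 = 18.

R* ≈ 335, C* ≈ 15.2, P* ≈ 18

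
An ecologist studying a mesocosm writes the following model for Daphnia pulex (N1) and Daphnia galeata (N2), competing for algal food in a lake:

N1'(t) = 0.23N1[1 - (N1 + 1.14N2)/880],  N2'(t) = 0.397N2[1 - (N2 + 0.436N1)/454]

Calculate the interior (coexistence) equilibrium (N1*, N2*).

Setting both brackets to zero gives the nullclines N1 + 1.14N2 = 880 and 0.436N1 + N2 = 454.
Substituting N2 = 454 - 0.436N1 into the first: N1(1 - 1.14·0.436) = 880 - 1.14·454.
So N1* = 362/0.503 = 721, and then N2* = 454 - 0.436·721 = 140.

N1* ≈ 721, N2* ≈ 140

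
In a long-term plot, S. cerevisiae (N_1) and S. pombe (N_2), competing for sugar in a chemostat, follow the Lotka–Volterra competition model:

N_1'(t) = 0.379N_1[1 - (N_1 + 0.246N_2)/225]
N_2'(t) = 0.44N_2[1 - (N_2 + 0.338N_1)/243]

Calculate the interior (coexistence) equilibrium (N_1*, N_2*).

Setting both brackets to zero gives the nullclines N_1 + 0.246N_2 = 225 and 0.338N_1 + N_2 = 243.
Substituting N_2 = 243 - 0.338N_1 into the first: N_1(1 - 0.246·0.338) = 225 - 0.246·243.
So N_1* = 165/0.917 = 180, and then N_2* = 243 - 0.338·180 = 182.

N_1* ≈ 180, N_2* ≈ 182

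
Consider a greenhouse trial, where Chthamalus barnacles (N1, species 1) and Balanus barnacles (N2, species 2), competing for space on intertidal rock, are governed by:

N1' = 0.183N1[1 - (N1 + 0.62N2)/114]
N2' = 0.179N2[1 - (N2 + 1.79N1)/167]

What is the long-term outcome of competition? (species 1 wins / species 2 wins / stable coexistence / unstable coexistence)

Compare the nullcline intercepts: K1/α12 = 114/0.62 = 184 > K2 = 167; K2/α21 = 167/1.79 = 93.3 < K1 = 114.
Since the inequalities point opposite ways, species 1 can invade but species 2 cannot.

species 1 excludes species 2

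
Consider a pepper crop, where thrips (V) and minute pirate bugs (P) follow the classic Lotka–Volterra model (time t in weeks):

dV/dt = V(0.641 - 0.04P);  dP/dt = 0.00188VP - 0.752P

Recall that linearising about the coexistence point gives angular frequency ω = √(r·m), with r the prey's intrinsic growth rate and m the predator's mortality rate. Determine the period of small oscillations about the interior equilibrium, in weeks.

T ≈ 9.05 weeks

Here r = 0.641 and m = 0.752, so r·m = 0.482.
ω = √0.482 = 0.694 per week, hence T = 2π/ω ≈ 9.05 weeks.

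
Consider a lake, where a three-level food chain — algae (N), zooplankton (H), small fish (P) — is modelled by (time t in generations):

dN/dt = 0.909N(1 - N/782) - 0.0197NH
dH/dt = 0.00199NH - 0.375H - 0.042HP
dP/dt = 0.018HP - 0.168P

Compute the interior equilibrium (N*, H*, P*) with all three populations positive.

N* ≈ 624, H* ≈ 9.33, P* ≈ 20.6

From dP/dt = 0: 0.018H* = 0.168, so H* = 9.33.
From dN/dt = 0: 0.909(1 - N*/782) = 0.0197·9.33, giving N* = 782·(1 - 0.202) = 624.
From dH/dt = 0: 0.00199·624 - 0.375 = 0.042P*, so P* = 0.866/0.042 = 20.6.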